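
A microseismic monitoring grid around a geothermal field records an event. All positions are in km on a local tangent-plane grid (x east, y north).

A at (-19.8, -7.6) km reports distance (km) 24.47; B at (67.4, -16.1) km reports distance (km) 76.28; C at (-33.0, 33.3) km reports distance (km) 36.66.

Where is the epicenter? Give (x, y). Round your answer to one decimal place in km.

-3.9 km east, 11.0 km north

Circle about each station: (x + 19.8)² + (y + 7.6)² = 24.47²; (x − 67.4)² + (y + 16.1)² = 76.28²; (x + 33.0)² + (y − 33.3)² = 36.66².
Subtracting the A equation from the B and C equations removes the quadratic terms:
174.4 x − 17.0 y = -867.69
-26.4 x + 81.8 y = 1002.92
Solving the 2×2 system: x ≈ -3.9, y ≈ 11.0 km.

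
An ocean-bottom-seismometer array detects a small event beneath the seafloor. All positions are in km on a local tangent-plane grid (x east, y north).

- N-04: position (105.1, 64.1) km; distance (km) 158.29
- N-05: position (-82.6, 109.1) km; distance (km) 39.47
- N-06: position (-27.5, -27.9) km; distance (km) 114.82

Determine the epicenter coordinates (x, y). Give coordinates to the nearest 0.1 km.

Circle about each station: (x − 105.1)² + (y − 64.1)² = 158.29²; (x + 82.6)² + (y − 109.1)² = 39.47²; (x + 27.5)² + (y + 27.9)² = 114.82².
Subtracting pairs of circle equations eliminates x²+y² and gives linear equations (the radical axes):
-375.4 x + 90.0 y = 27068.59
-265.2 x − 184.0 y = -1748.07
Solving the 2×2 system: x ≈ -51.9, y ≈ 84.3 km.
Check against N-04 (with the unrounded x, y): √((x − 105.1)²+(y − 64.1)²) = 158.29 ≈ 158.29 km. ✓

x ≈ -51.9 km, y ≈ 84.3 km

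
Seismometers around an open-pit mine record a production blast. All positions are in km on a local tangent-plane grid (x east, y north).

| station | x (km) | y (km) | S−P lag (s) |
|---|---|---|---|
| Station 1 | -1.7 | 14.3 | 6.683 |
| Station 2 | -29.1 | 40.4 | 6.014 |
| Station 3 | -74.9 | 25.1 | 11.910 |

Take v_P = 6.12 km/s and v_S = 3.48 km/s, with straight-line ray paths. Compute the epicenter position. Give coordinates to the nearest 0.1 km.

Distance from S−P lag: d = Δt · v_P v_S / (v_P − v_S) = Δt · (6.12·3.48)/(6.12−3.48) ≈ 8.0673·Δt.
So d_Station 1 = 53.91, d_Station 2 = 48.52, d_Station 3 = 96.08 km.
Circle about each station: (x + 1.7)² + (y − 14.3)² = 53.91²; (x + 29.1)² + (y − 40.4)² = 48.52²; (x + 74.9)² + (y − 25.1)² = 96.08².
Subtracting pairs of circle equations eliminates x²+y² and gives linear equations (the radical axes):
-54.8 x + 52.2 y = 2823.69
-146.4 x + 21.6 y = -292.44
Solving the 2×2 system: x ≈ 11.8, y ≈ 66.5 km.
Check against Station 1 (with the unrounded x, y): √((x + 1.7)²+(y − 14.3)²) = 53.91 ≈ 53.91 km. ✓

x ≈ 11.8 km, y ≈ 66.5 km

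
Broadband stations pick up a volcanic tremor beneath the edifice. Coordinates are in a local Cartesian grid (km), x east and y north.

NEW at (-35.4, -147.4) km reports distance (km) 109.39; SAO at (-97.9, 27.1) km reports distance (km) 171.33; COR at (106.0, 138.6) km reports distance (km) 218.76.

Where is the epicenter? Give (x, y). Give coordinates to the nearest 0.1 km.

42.7 km east, -70.8 km north

Circle about each station: (x + 35.4)² + (y + 147.4)² = 109.39²; (x + 97.9)² + (y − 27.1)² = 171.33²; (x − 106.0)² + (y − 138.6)² = 218.76².
Subtracting the NEW equation from the SAO and COR equations removes the quadratic terms:
-125.0 x + 349.0 y = -30048.90
282.8 x + 572.0 y = -28423.73
Solving the 2×2 system: x ≈ 42.7, y ≈ -70.8 km.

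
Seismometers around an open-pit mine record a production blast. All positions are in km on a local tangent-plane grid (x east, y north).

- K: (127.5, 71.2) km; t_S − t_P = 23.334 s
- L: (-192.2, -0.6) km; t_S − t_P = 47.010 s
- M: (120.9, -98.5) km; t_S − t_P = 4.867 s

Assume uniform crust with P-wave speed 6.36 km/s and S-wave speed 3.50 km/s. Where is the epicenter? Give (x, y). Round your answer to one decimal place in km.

x ≈ 157.6 km, y ≈ -107.9 km

Distance from S−P lag: d = Δt · v_P v_S / (v_P − v_S) = Δt · (6.36·3.50)/(6.36−3.50) ≈ 7.7832·Δt.
So d_K = 181.61, d_L = 365.89, d_M = 37.88 km.
Circle about each station: (x − 127.5)² + (y − 71.2)² = 181.61²; (x + 192.2)² + (y + 0.6)² = 365.89²; (x − 120.9)² + (y + 98.5)² = 37.88².
Subtracting pairs of circle equations eliminates x²+y² and gives linear equations (the radical axes):
-639.4 x − 143.6 y = -85277.79
-13.2 x − 339.4 y = 34540.67
Solving the 2×2 system: x ≈ 157.6, y ≈ -107.9 km.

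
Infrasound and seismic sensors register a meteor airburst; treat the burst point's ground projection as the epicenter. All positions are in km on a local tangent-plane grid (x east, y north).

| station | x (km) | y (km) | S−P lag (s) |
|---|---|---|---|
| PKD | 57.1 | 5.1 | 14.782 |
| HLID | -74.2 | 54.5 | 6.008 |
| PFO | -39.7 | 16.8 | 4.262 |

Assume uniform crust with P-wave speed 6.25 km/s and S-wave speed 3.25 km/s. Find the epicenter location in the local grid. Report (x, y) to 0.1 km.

Distance from S−P lag: d = Δt · v_P v_S / (v_P − v_S) = Δt · (6.25·3.25)/(6.25−3.25) ≈ 6.7708·Δt.
So d_PKD = 100.09, d_HLID = 40.68, d_PFO = 28.86 km.
Circle about each station: (x − 57.1)² + (y − 5.1)² = 100.09²; (x + 74.2)² + (y − 54.5)² = 40.68²; (x + 39.7)² + (y − 16.8)² = 28.86².
Subtracting the PKD equation from the HLID and PFO equations removes the quadratic terms:
-262.6 x + 98.8 y = 13552.62
-193.6 x + 23.4 y = 7757.02
Solving the 2×2 system: x ≈ -34.6, y ≈ 45.2 km.

(-34.6, 45.2)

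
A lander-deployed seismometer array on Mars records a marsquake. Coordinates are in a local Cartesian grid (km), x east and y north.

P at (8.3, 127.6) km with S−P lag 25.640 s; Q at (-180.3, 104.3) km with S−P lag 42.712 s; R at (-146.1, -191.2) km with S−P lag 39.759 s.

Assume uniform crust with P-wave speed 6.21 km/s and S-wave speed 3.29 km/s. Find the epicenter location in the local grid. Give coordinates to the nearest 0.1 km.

(84.1, -35.0)

Distance from S−P lag: d = Δt · v_P v_S / (v_P − v_S) = Δt · (6.21·3.29)/(6.21−3.29) ≈ 6.9969·Δt.
So d_P = 179.40, d_Q = 298.85, d_R = 278.19 km.
Circle about each station: (x − 8.3)² + (y − 127.6)² = 179.40²; (x + 180.3)² + (y − 104.3)² = 298.85²; (x + 146.1)² + (y + 191.2)² = 278.19².
Subtracting pairs of circle equations eliminates x²+y² and gives linear equations (the radical axes):
-377.2 x − 46.6 y = -30091.03
-308.8 x − 637.6 y = -3653.32
Solving the 2×2 system: x ≈ 84.1, y ≈ -35.0 km.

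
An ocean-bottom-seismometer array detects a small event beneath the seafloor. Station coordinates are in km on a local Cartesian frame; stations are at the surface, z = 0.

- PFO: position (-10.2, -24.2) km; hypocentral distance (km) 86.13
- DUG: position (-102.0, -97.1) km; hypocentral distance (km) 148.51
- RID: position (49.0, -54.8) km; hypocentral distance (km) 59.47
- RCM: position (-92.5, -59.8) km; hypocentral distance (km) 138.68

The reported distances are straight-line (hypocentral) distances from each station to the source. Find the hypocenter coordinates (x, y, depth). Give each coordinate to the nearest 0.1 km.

(34.3, -74.1, 54.3)

Each station gives a sphere (x−x_i)² + (y−y_i)² + z² = d_i² (stations at z=0).
Subtracting the PFO sphere from DUG and RID: z² cancels, leaving linear equations in x and y:
-183.6 x − 145.8 y = 4505.89
118.4 x − 61.2 y = 8596.06
Solving: x ≈ 34.301, y ≈ -74.098 km (keep extra digits for the depth step; rounded: 34.3, -74.1).
Then from the PFO sphere: z² = 86.13² − (x + 10.2)² − (y + 24.2)² with x = 34.301, y = -74.098, so z ≈ 54.298 ≈ 54.3 km.
Check against RCM (with the unrounded solution): distance 138.68 ≈ 138.68 km. ✓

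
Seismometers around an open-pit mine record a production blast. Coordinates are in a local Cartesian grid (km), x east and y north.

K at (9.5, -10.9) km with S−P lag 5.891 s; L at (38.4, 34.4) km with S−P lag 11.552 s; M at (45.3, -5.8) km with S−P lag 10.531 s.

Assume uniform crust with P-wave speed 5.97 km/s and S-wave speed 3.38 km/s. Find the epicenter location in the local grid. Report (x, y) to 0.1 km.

Distance from S−P lag: d = Δt · v_P v_S / (v_P − v_S) = Δt · (5.97·3.38)/(5.97−3.38) ≈ 7.7910·Δt.
So d_K = 45.90, d_L = 90.00, d_M = 82.05 km.
Circle about each station: (x − 9.5)² + (y + 10.9)² = 45.90²; (x − 38.4)² + (y − 34.4)² = 90.00²; (x − 45.3)² + (y + 5.8)² = 82.05².
Subtracting pairs of circle equations eliminates x²+y² and gives linear equations (the radical axes):
57.8 x + 90.6 y = -3544.33
71.6 x + 10.2 y = -2748.72
Solving the 2×2 system: x ≈ -36.1, y ≈ -16.1 km.

-36.1 km east, -16.1 km north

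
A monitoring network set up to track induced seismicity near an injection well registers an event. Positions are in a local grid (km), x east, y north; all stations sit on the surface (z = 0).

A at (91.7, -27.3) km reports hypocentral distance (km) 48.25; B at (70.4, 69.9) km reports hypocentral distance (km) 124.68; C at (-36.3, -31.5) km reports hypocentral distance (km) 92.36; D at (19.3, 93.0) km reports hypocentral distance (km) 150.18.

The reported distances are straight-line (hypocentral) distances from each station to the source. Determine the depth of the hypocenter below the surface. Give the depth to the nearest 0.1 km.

Each station gives a sphere (x−x_i)² + (y−y_i)² + z² = d_i² (stations at z=0).
Subtracting the A sphere from B and C: z² cancels, leaving linear equations in x and y:
-42.6 x + 194.4 y = -12529.05
-256.0 x − 8.4 y = -13046.55
Solving: x ≈ 52.699, y ≈ -52.902 km (keep extra digits for the depth step; rounded: 52.7, -52.9).
Then from the A sphere: z² = 48.25² − (x − 91.7)² − (y + 27.3)² with x = 52.699, y = -52.902, so z ≈ 12.309 ≈ 12.3 km.
Check against D (with the unrounded solution): distance 150.18 ≈ 150.18 km. ✓

depth ≈ 12.3 km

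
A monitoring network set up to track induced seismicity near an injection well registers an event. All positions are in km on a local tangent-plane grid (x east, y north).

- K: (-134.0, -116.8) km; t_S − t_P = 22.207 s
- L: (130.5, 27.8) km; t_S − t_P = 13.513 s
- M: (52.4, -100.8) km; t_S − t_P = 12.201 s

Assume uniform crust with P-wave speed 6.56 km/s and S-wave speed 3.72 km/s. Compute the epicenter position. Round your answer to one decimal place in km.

Distance from S−P lag: d = Δt · v_P v_S / (v_P − v_S) = Δt · (6.56·3.72)/(6.56−3.72) ≈ 8.5927·Δt.
So d_K = 190.82, d_L = 116.11, d_M = 104.84 km.
Circle about each station: (x + 134.0)² + (y + 116.8)² = 190.82²; (x − 130.5)² + (y − 27.8)² = 116.11²; (x − 52.4)² + (y + 100.8)² = 104.84².
Subtracting the K equation from the L and M equations removes the quadratic terms:
529.0 x + 289.2 y = 9135.59
372.8 x + 32.0 y = 6729.01
Solving the 2×2 system: x ≈ 18.2, y ≈ -1.7 km.
Check against K (with the unrounded x, y): √((x + 134.0)²+(y + 116.8)²) = 190.82 ≈ 190.82 km. ✓

18.2 km east, -1.7 km north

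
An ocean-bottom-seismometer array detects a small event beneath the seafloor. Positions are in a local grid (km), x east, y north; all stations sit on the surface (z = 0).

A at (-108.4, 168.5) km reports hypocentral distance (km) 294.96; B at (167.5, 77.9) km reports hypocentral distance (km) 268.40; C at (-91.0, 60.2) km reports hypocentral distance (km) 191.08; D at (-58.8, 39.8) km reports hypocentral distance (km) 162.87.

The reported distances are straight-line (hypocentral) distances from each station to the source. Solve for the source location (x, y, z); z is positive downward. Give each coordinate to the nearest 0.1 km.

(-18.5, -105.7, 61.1)

Each station gives a sphere (x−x_i)² + (y−y_i)² + z² = d_i² (stations at z=0).
Subtracting the A sphere from B and C: z² cancels, leaving linear equations in x and y:
551.8 x − 181.2 y = 8944.69
34.8 x − 216.6 y = 22252.07
Solving: x ≈ -18.502, y ≈ -105.706 km (keep extra digits for the depth step; rounded: -18.5, -105.7).
Then from the A sphere: z² = 294.96² − (x + 108.4)² − (y − 168.5)² with x = -18.502, y = -105.706, so z ≈ 61.080 ≈ 61.1 km.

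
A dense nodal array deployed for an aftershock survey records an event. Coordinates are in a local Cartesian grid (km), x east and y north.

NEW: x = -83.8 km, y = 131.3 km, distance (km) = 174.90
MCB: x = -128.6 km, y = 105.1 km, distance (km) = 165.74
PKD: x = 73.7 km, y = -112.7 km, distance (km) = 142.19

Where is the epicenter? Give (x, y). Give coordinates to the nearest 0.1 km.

-48.5 km east, -40.0 km north

Circle about each station: (x + 83.8)² + (y − 131.3)² = 174.90²; (x + 128.6)² + (y − 105.1)² = 165.74²; (x − 73.7)² + (y + 112.7)² = 142.19².
Subtracting the NEW equation from the MCB and PKD equations removes the quadratic terms:
-89.6 x − 52.4 y = 6442.10
315.0 x − 488.0 y = 4242.86
Solving the 2×2 system: x ≈ -48.5, y ≈ -40.0 km.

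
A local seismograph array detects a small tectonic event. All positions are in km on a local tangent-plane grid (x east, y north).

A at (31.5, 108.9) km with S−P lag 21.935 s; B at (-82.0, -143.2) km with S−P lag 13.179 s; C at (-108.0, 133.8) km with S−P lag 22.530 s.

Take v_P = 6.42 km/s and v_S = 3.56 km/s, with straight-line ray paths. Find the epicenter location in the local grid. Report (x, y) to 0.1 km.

x ≈ -61.0 km, y ≈ -40.0 km

Distance from S−P lag: d = Δt · v_P v_S / (v_P − v_S) = Δt · (6.42·3.56)/(6.42−3.56) ≈ 7.9913·Δt.
So d_A = 175.29, d_B = 105.32, d_C = 180.04 km.
Circle about each station: (x − 31.5)² + (y − 108.9)² = 175.29²; (x + 82.0)² + (y + 143.2)² = 105.32²; (x + 108.0)² + (y − 133.8)² = 180.04².
Subtracting pairs of circle equations eliminates x²+y² and gives linear equations (the radical axes):
-227.0 x − 504.2 y = 34013.06
-279.0 x + 49.8 y = 15027.16
Solving the 2×2 system: x ≈ -61.0, y ≈ -40.0 km.
Check against A (with the unrounded x, y): √((x − 31.5)²+(y − 108.9)²) = 175.29 ≈ 175.29 km. ✓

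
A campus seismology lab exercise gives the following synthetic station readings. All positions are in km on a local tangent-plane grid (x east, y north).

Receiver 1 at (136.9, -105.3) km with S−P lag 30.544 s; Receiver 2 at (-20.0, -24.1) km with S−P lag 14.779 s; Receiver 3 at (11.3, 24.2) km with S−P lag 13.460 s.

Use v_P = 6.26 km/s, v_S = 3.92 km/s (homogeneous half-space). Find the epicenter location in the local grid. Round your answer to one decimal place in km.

Distance from S−P lag: d = Δt · v_P v_S / (v_P − v_S) = Δt · (6.26·3.92)/(6.26−3.92) ≈ 10.4868·Δt.
So d_Receiver 1 = 320.31, d_Receiver 2 = 154.98, d_Receiver 3 = 141.15 km.
Circle about each station: (x − 136.9)² + (y + 105.3)² = 320.31²; (x + 20.0)² + (y + 24.1)² = 154.98²; (x − 11.3)² + (y − 24.2)² = 141.15².
Subtracting the Receiver 1 equation from the Receiver 2 and Receiver 3 equations removes the quadratic terms:
-313.8 x + 162.4 y = 49730.81
-251.2 x + 259.0 y = 53558.80
Solving the 2×2 system: x ≈ -103.3, y ≈ 106.6 km.
Check against Receiver 1 (with the unrounded x, y): √((x − 136.9)²+(y + 105.3)²) = 320.31 ≈ 320.31 km. ✓

-103.3 km east, 106.6 km north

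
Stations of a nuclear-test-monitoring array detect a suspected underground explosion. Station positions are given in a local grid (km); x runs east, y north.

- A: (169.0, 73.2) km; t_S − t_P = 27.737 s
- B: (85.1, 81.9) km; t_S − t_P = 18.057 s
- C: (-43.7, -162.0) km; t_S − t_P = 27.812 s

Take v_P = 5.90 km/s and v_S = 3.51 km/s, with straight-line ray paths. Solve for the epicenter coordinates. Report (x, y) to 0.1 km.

Distance from S−P lag: d = Δt · v_P v_S / (v_P − v_S) = Δt · (5.90·3.51)/(5.90−3.51) ≈ 8.6649·Δt.
So d_A = 240.34, d_B = 156.46, d_C = 240.99 km.
Circle about each station: (x − 169.0)² + (y − 73.2)² = 240.34²; (x − 85.1)² + (y − 81.9)² = 156.46²; (x + 43.7)² + (y + 162.0)² = 240.99².
Subtracting the A equation from the B and C equations removes the quadratic terms:
-167.8 x + 17.4 y = 13313.96
-425.4 x − 470.4 y = -6078.41
Solving the 2×2 system: x ≈ -71.3, y ≈ 77.4 km.

(-71.3, 77.4)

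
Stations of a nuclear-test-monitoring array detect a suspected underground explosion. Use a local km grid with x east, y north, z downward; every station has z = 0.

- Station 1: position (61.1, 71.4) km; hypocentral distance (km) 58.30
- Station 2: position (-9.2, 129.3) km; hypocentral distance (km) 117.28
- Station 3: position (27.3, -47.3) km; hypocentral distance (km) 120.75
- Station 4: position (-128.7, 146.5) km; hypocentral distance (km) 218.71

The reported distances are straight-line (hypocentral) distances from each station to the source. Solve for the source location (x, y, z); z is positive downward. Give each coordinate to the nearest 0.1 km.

x ≈ 61.6 km, y ≈ 54.2 km, depth ≈ 55.7 km

Each station gives a sphere (x−x_i)² + (y−y_i)² + z² = d_i² (stations at z=0).
Subtracting the Station 1 sphere from Station 2 and Station 3: z² cancels, leaving linear equations in x and y:
-140.6 x + 115.8 y = -2383.75
-67.6 x − 237.4 y = -17030.26
Solving: x ≈ 61.592, y ≈ 54.198 km (keep extra digits for the depth step; rounded: 61.6, 54.2).
Then from the Station 1 sphere: z² = 58.30² − (x − 61.1)² − (y − 71.4)² with x = 61.592, y = 54.198, so z ≈ 55.702 ≈ 55.7 km.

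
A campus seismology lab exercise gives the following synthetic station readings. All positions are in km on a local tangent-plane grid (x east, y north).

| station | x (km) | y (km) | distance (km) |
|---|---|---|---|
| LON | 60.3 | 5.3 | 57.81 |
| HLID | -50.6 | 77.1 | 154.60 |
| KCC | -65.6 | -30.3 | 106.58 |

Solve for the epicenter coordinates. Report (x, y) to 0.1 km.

Circle about each station: (x − 60.3)² + (y − 5.3)² = 57.81²; (x + 50.6)² + (y − 77.1)² = 154.60²; (x + 65.6)² + (y + 30.3)² = 106.58².
Subtracting pairs of circle equations eliminates x²+y² and gives linear equations (the radical axes):
-221.8 x + 143.6 y = -15718.57
-251.8 x − 71.2 y = -6460.03
Solving the 2×2 system: x ≈ 39.4, y ≈ -48.6 km.

(39.4, -48.6)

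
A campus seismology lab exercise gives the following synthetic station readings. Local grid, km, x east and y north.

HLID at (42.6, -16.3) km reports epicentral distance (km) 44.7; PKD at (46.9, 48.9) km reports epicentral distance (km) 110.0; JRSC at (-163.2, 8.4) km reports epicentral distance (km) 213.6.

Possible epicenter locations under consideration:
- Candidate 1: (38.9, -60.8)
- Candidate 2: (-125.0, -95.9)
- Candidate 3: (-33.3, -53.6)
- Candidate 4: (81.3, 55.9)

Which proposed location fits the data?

Candidate 1

For each candidate, compare |candidate − station| to the reported distance:
Candidate 1: residuals HLID 0.0, PKD 0.0, JRSC 0.0 → max 0.0 km
Candidate 2: residuals HLID 140.8, PKD 114.8, JRSC 102.5 → max 140.8 km
Candidate 3: residuals HLID 39.9, PKD 20.1, JRSC 69.7 → max 69.7 km
Candidate 4: residuals HLID 37.2, PKD 74.9, JRSC 35.5 → max 74.9 km
Only Candidate 1 has all residuals ≈ 0.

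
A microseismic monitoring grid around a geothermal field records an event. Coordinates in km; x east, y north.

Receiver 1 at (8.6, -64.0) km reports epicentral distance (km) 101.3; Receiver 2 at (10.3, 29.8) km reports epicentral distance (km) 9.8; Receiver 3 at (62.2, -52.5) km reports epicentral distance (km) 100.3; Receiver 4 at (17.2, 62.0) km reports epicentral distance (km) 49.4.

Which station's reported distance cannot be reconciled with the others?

Receiver 4

Solve using three stations at a time. Using Receiver 1, Receiver 2, Receiver 3 (subtract circle equations pairwise → linear system) gives (x, y) ≈ (16.9, 37.0).
Distances from that point to each station vs reported:
  Receiver 1: calculated 101.3 vs reported 101.3 → residual 0.0 km
  Receiver 2: calculated 9.7 vs reported 9.8 → residual 0.1 km
  Receiver 3: calculated 100.3 vs reported 100.3 → residual 0.0 km
  Receiver 4: calculated 25.0 vs reported 49.4 → residual 24.4 km
Receiver 1, Receiver 2, Receiver 3 are mutually consistent (residuals ≈ 0); Receiver 4 is off by 24.4 km.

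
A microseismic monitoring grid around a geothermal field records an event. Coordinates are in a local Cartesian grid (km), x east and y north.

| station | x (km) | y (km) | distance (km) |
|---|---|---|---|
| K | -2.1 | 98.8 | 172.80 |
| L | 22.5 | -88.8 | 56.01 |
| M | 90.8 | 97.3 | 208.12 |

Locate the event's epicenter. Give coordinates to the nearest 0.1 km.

Circle about each station: (x + 2.1)² + (y − 98.8)² = 172.80²; (x − 22.5)² + (y + 88.8)² = 56.01²; (x − 90.8)² + (y − 97.3)² = 208.12².
Subtracting pairs of circle equations eliminates x²+y² and gives linear equations (the radical axes):
49.2 x − 375.2 y = 25348.56
185.8 x − 3.0 y = -5508.01
Solving the 2×2 system: x ≈ -30.8, y ≈ -71.6 km.

(-30.8, -71.6)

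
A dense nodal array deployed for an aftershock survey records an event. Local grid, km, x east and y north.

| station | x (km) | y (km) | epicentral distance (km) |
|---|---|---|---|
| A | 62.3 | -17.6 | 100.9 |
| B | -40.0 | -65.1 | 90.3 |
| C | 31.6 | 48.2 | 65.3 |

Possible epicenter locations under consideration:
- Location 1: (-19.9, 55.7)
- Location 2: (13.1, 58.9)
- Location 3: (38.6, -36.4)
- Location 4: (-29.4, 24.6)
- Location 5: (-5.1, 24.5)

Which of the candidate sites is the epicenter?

For each candidate, compare |candidate − station| to the reported distance:
Location 1: residuals A 9.2, B 32.2, C 13.3 → max 32.2 km
Location 2: residuals A 9.9, B 44.6, C 43.9 → max 44.6 km
Location 3: residuals A 70.6, B 6.6, C 19.6 → max 70.6 km
Location 4: residuals A 0.0, B 0.0, C 0.1 → max 0.1 km
Location 5: residuals A 21.4, B 5.9, C 21.6 → max 21.6 km
Only Location 4 has all residuals ≈ 0.

Location 4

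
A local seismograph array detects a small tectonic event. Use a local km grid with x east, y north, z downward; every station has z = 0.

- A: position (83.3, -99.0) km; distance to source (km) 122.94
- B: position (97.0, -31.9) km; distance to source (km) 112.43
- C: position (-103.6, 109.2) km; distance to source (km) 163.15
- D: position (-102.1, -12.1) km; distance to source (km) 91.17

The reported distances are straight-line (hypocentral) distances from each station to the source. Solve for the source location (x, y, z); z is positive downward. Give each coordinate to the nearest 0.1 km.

(-13.8, -25.8, 18.1)

Each station gives a sphere (x−x_i)² + (y−y_i)² + z² = d_i² (stations at z=0).
Subtracting the A sphere from B and C: z² cancels, leaving linear equations in x and y:
27.4 x + 134.2 y = -3839.54
-373.8 x + 416.4 y = -5585.97
Solving: x ≈ -13.791, y ≈ -25.795 km (keep extra digits for the depth step; rounded: -13.8, -25.8).
Then from the A sphere: z² = 122.94² − (x − 83.3)² − (y + 99.0)² with x = -13.791, y = -25.795, so z ≈ 18.128 ≈ 18.1 km.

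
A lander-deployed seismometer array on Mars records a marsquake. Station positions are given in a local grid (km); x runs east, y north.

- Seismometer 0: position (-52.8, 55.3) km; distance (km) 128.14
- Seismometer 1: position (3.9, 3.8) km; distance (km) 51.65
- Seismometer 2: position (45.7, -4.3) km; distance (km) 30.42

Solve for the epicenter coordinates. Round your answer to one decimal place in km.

Circle about each station: (x + 52.8)² + (y − 55.3)² = 128.14²; (x − 3.9)² + (y − 3.8)² = 51.65²; (x − 45.7)² + (y + 4.3)² = 30.42².
Subtracting pairs of circle equations eliminates x²+y² and gives linear equations (the radical axes):
113.4 x − 103.0 y = 7935.86
197.0 x − 119.2 y = 11755.53
Solving the 2×2 system: x ≈ 39.1, y ≈ -34.0 km.
Check against Seismometer 0 (with the unrounded x, y): √((x + 52.8)²+(y − 55.3)²) = 128.14 ≈ 128.14 km. ✓

x ≈ 39.1 km, y ≈ -34.0 km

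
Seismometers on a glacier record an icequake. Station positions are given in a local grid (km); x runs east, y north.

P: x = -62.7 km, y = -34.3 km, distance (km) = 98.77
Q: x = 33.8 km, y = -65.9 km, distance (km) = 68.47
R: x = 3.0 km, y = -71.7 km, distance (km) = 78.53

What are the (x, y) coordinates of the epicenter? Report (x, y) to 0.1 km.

Circle about each station: (x + 62.7)² + (y + 34.3)² = 98.77²; (x − 33.8)² + (y + 65.9)² = 68.47²; (x − 3.0)² + (y + 71.7)² = 78.53².
Subtracting the P equation from the Q and R equations removes the quadratic terms:
193.0 x − 63.2 y = 5444.84
131.4 x − 74.8 y = 3630.66
Solving the 2×2 system: x ≈ 29.0, y ≈ 2.4 km.

29.0 km east, 2.4 km north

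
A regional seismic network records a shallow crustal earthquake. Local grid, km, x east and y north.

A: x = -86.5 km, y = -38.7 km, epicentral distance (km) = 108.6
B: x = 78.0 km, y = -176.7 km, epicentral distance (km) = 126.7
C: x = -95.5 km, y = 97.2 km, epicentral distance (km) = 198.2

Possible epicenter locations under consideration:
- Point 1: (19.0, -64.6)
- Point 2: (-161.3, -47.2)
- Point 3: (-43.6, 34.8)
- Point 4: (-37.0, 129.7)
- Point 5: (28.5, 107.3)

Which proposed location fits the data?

Point 1

For each candidate, compare |candidate − station| to the reported distance:
Point 1: residuals A 0.0, B 0.0, C 0.0 → max 0.0 km
Point 2: residuals A 33.3, B 145.4, C 39.5 → max 145.4 km
Point 3: residuals A 23.5, B 117.3, C 117.0 → max 117.3 km
Point 4: residuals A 66.9, B 200.6, C 131.3 → max 200.6 km
Point 5: residuals A 77.3, B 161.6, C 73.8 → max 161.6 km
Only Point 1 has all residuals ≈ 0.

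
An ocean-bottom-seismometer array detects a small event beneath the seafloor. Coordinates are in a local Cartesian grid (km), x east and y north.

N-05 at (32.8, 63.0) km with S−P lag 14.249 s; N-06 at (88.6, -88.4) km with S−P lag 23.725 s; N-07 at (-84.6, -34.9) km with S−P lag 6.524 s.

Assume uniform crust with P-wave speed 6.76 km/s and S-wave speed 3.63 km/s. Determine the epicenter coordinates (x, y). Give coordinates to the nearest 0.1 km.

-67.2 km east, 13.2 km north

Distance from S−P lag: d = Δt · v_P v_S / (v_P − v_S) = Δt · (6.76·3.63)/(6.76−3.63) ≈ 7.8399·Δt.
So d_N-05 = 111.71, d_N-06 = 186.00, d_N-07 = 51.15 km.
Circle about each station: (x − 32.8)² + (y − 63.0)² = 111.71²; (x − 88.6)² + (y + 88.4)² = 186.00²; (x + 84.6)² + (y + 34.9)² = 51.15².
Subtracting pairs of circle equations eliminates x²+y² and gives linear equations (the radical axes):
111.6 x − 302.8 y = -11497.20
-234.8 x − 195.8 y = 13193.13
Solving the 2×2 system: x ≈ -67.2, y ≈ 13.2 km.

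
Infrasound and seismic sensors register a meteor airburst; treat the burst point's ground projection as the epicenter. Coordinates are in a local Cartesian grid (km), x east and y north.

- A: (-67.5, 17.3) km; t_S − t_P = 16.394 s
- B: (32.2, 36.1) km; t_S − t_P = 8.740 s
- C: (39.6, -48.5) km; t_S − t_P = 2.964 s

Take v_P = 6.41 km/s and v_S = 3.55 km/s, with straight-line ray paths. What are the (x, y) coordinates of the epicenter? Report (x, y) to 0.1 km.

Distance from S−P lag: d = Δt · v_P v_S / (v_P − v_S) = Δt · (6.41·3.55)/(6.41−3.55) ≈ 7.9565·Δt.
So d_A = 130.44, d_B = 69.54, d_C = 23.58 km.
Circle about each station: (x + 67.5)² + (y − 17.3)² = 130.44²; (x − 32.2)² + (y − 36.1)² = 69.54²; (x − 39.6)² + (y + 48.5)² = 23.58².
Subtracting the A equation from the B and C equations removes the quadratic terms:
199.4 x + 37.6 y = 9663.29
214.2 x − 131.6 y = 15523.45
Solving the 2×2 system: x ≈ 54.1, y ≈ -29.9 km.

(54.1, -29.9)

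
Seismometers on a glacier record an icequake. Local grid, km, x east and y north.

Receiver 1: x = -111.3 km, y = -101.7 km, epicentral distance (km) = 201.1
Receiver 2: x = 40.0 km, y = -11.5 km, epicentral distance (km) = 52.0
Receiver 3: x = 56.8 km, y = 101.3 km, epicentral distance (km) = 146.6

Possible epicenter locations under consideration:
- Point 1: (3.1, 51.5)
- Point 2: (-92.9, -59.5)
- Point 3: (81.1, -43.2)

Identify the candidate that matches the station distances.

For each candidate, compare |candidate − station| to the reported distance:
Point 1: residuals Receiver 1 9.9, Receiver 2 21.0, Receiver 3 73.4 → max 73.4 km
Point 2: residuals Receiver 1 155.1, Receiver 2 89.3, Receiver 3 73.1 → max 155.1 km
Point 3: residuals Receiver 1 0.0, Receiver 2 0.1, Receiver 3 0.1 → max 0.1 km
Only Point 3 has all residuals ≈ 0.

Point 3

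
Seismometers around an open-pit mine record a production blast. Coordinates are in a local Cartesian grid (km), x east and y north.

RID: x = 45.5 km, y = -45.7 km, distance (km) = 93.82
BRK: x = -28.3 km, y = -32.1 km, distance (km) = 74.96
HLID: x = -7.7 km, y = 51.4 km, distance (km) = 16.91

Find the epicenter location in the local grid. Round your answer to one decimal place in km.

1.0 km east, 36.9 km north

Circle about each station: (x − 45.5)² + (y + 45.7)² = 93.82²; (x + 28.3)² + (y + 32.1)² = 74.96²; (x + 7.7)² + (y − 51.4)² = 16.91².
Subtracting pairs of circle equations eliminates x²+y² and gives linear equations (the radical axes):
-147.6 x + 27.2 y = 855.75
-106.4 x + 194.2 y = 7058.75
Solving the 2×2 system: x ≈ 1.0, y ≈ 36.9 km.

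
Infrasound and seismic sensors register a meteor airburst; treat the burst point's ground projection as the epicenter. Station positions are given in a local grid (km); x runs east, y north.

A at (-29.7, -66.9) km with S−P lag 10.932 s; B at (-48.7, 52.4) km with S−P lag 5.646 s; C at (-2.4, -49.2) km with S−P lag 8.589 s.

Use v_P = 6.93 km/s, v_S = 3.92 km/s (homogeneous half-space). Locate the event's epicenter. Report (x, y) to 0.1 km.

x ≈ -3.8 km, y ≈ 28.3 km

Distance from S−P lag: d = Δt · v_P v_S / (v_P − v_S) = Δt · (6.93·3.92)/(6.93−3.92) ≈ 9.0251·Δt.
So d_A = 98.66, d_B = 50.96, d_C = 77.52 km.
Circle about each station: (x + 29.7)² + (y + 66.9)² = 98.66²; (x + 48.7)² + (y − 52.4)² = 50.96²; (x + 2.4)² + (y + 49.2)² = 77.52².
Subtracting the A equation from the B and C equations removes the quadratic terms:
-38.0 x + 238.6 y = 6896.62
54.6 x + 35.4 y = 793.15
Solving the 2×2 system: x ≈ -3.8, y ≈ 28.3 km.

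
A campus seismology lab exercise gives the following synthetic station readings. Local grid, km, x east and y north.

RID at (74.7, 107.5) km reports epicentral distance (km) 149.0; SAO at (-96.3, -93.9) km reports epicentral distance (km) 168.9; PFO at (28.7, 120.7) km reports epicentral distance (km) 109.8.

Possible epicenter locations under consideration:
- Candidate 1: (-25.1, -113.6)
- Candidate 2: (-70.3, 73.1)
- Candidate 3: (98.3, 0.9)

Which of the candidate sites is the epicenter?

Candidate 2

For each candidate, compare |candidate − station| to the reported distance:
Candidate 1: residuals RID 93.6, SAO 95.0, PFO 130.6 → max 130.6 km
Candidate 2: residuals RID 0.0, SAO 0.1, PFO 0.0 → max 0.1 km
Candidate 3: residuals RID 39.8, SAO 47.6, PFO 28.8 → max 47.6 km
Only Candidate 2 has all residuals ≈ 0.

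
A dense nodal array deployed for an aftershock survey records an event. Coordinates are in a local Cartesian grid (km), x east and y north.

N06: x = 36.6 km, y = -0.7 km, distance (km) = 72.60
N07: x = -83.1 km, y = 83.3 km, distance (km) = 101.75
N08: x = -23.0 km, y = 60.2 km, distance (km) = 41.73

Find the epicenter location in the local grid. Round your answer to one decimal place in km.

Circle about each station: (x − 36.6)² + (y + 0.7)² = 72.60²; (x + 83.1)² + (y − 83.3)² = 101.75²; (x + 23.0)² + (y − 60.2)² = 41.73².
Subtracting the N06 equation from the N07 and N08 equations removes the quadratic terms:
-239.4 x + 168.0 y = 7422.15
-119.2 x + 121.8 y = 6342.36
Solving the 2×2 system: x ≈ 17.7, y ≈ 69.4 km.

17.7 km east, 69.4 km north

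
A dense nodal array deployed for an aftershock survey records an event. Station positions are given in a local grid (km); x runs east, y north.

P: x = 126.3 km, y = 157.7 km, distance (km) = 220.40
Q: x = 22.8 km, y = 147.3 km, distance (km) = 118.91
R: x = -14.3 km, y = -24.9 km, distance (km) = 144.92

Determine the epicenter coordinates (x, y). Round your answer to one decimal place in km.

x ≈ -86.6 km, y ≈ 100.7 km

Circle about each station: (x − 126.3)² + (y − 157.7)² = 220.40²; (x − 22.8)² + (y − 147.3)² = 118.91²; (x + 14.3)² + (y + 24.9)² = 144.92².
Subtracting the P equation from the Q and R equations removes the quadratic terms:
-207.0 x − 20.8 y = 15832.72
-281.2 x − 365.2 y = -12422.13
Solving the 2×2 system: x ≈ -86.6, y ≈ 100.7 km.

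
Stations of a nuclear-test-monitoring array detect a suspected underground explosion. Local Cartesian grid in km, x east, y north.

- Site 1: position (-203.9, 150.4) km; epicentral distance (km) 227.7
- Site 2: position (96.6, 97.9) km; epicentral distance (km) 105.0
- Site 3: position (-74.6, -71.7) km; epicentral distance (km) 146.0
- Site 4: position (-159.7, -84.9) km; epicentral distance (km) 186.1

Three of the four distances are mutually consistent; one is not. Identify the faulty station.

Solve using three stations at a time. Using Site 1, Site 2, Site 3 (subtract circle equations pairwise → linear system) gives (x, y) ≈ (1.8, 52.7).
Distances from that point to each station vs reported:
  Site 1: calculated 227.7 vs reported 227.7 → residual 0.0 km
  Site 2: calculated 105.0 vs reported 105.0 → residual 0.0 km
  Site 3: calculated 146.0 vs reported 146.0 → residual 0.0 km
  Site 4: calculated 212.2 vs reported 186.1 → residual 26.1 km
Site 1, Site 2, Site 3 are mutually consistent (residuals ≈ 0); Site 4 is off by 26.1 km.

Site 4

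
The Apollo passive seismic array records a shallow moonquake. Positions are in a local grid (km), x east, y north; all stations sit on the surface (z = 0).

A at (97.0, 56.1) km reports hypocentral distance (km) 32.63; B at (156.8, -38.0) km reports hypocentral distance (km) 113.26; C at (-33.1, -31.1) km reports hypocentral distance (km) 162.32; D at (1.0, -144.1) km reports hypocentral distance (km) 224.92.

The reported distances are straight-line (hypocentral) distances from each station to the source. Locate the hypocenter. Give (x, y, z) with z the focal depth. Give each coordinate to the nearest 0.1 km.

(100.7, 54.9, 32.4)

Each station gives a sphere (x−x_i)² + (y−y_i)² + z² = d_i² (stations at z=0).
Subtracting the A sphere from B and C: z² cancels, leaving linear equations in x and y:
119.6 x − 188.2 y = 1710.92
-260.2 x − 174.4 y = -35776.46
Solving: x ≈ 100.698, y ≈ 54.902 km (keep extra digits for the depth step; rounded: 100.7, 54.9).
Then from the A sphere: z² = 32.63² − (x − 97.0)² − (y − 56.1)² with x = 100.698, y = 54.902, so z ≈ 32.398 ≈ 32.4 km.
Check against D (with the unrounded solution): distance 224.92 ≈ 224.92 km. ✓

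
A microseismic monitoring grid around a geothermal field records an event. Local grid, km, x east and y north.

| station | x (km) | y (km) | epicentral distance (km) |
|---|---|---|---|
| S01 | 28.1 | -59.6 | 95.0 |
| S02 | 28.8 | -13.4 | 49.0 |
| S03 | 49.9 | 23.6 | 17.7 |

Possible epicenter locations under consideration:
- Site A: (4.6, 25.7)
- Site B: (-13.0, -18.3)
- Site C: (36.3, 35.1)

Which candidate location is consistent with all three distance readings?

Site C

For each candidate, compare |candidate − station| to the reported distance:
Site A: residuals S01 6.5, S02 3.0, S03 27.6 → max 27.6 km
Site B: residuals S01 36.7, S02 6.9, S03 57.9 → max 57.9 km
Site C: residuals S01 0.1, S02 0.1, S03 0.1 → max 0.1 km
Only Site C has all residuals ≈ 0.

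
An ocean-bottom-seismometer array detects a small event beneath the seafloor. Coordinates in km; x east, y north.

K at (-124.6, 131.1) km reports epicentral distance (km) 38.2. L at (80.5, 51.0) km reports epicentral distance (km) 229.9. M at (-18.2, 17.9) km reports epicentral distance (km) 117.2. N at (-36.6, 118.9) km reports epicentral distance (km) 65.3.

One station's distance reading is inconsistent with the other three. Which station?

L

Solve using three stations at a time. Using K, M, N (subtract circle equations pairwise → linear system) gives (x, y) ≈ (-99.7, 102.1).
Distances from that point to each station vs reported:
  K: calculated 38.2 vs reported 38.2 → residual 0.0 km
  L: calculated 187.3 vs reported 229.9 → residual 42.6 km
  M: calculated 117.2 vs reported 117.2 → residual 0.0 km
  N: calculated 65.3 vs reported 65.3 → residual 0.0 km
K, M, N are mutually consistent (residuals ≈ 0); L is off by 42.6 km.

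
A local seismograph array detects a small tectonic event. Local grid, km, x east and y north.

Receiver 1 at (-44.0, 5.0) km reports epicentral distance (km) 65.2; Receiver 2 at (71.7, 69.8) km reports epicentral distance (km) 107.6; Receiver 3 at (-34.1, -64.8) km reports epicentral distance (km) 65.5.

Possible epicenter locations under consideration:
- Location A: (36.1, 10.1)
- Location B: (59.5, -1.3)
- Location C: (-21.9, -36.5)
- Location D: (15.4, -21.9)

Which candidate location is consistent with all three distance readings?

For each candidate, compare |candidate − station| to the reported distance:
Location A: residuals Receiver 1 15.1, Receiver 2 38.1, Receiver 3 37.2 → max 38.1 km
Location B: residuals Receiver 1 38.5, Receiver 2 35.5, Receiver 3 47.6 → max 47.6 km
Location C: residuals Receiver 1 18.2, Receiver 2 34.0, Receiver 3 34.7 → max 34.7 km
Location D: residuals Receiver 1 0.0, Receiver 2 0.0, Receiver 3 0.0 → max 0.0 km
Only Location D has all residuals ≈ 0.

Location D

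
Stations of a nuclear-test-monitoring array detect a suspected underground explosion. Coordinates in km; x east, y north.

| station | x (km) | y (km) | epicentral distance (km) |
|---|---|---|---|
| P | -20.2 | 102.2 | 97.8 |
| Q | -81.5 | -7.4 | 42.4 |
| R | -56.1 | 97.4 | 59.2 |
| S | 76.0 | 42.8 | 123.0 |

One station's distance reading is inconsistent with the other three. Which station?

R

Solve using three stations at a time. Using P, Q, S (subtract circle equations pairwise → linear system) gives (x, y) ≈ (-41.6, 6.8).
Distances from that point to each station vs reported:
  P: calculated 97.8 vs reported 97.8 → residual 0.0 km
  Q: calculated 42.4 vs reported 42.4 → residual 0.0 km
  R: calculated 91.8 vs reported 59.2 → residual 32.6 km
  S: calculated 123.0 vs reported 123.0 → residual 0.0 km
P, Q, S are mutually consistent (residuals ≈ 0); R is off by 32.6 km.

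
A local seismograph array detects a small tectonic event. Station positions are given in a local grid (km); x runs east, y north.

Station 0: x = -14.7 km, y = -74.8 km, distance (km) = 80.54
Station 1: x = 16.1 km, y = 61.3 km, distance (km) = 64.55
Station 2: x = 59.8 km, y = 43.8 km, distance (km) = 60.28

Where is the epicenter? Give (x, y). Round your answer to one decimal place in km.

(21.8, -3.0)

Circle about each station: (x + 14.7)² + (y + 74.8)² = 80.54²; (x − 16.1)² + (y − 61.3)² = 64.55²; (x − 59.8)² + (y − 43.8)² = 60.28².
Subtracting the Station 0 equation from the Station 1 and Station 2 equations removes the quadratic terms:
61.6 x + 272.2 y = 525.76
149.0 x + 237.2 y = 2536.36
Solving the 2×2 system: x ≈ 21.8, y ≈ -3.0 km.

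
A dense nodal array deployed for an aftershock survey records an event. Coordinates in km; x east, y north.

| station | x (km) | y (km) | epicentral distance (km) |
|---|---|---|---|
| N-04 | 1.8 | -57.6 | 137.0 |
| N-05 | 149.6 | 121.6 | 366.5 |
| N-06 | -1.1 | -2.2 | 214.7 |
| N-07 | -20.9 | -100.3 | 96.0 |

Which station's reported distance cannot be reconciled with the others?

N-06

Solve using three stations at a time. Using N-04, N-05, N-07 (subtract circle equations pairwise → linear system) gives (x, y) ≈ (-109.5, -137.7).
Distances from that point to each station vs reported:
  N-04: calculated 137.1 vs reported 137.0 → residual 0.1 km
  N-05: calculated 366.5 vs reported 366.5 → residual 0.0 km
  N-06: calculated 173.5 vs reported 214.7 → residual 41.2 km
  N-07: calculated 96.1 vs reported 96.0 → residual 0.1 km
N-04, N-05, N-07 are mutually consistent (residuals ≈ 0); N-06 is off by 41.2 km.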